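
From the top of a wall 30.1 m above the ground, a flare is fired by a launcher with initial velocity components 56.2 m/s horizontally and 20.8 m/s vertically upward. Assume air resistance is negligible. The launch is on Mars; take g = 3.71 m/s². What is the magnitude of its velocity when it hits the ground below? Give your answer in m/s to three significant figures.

Vertical motion (up positive, ground at y = 0): 1.855 t² − (20.80) t − 30.1 = 0, so t = (20.80 + √(20.80² + 2·3.71·30.1)) / 3.71 = (20.80 + 25.61) / 3.71 = 12.51 s.
Vertical velocity at impact: v_y = v_y0 − g t = 20.80 − 3.71 × 12.51 = −25.61 m/s.
Speed: |v| = √(vₓ² + v_y²) = √(56.20² + 25.61²) = 61.76 m/s.

61.8 m/s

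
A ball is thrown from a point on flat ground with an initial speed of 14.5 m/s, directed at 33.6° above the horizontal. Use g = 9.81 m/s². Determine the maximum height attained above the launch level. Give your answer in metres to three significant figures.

3.28 m

Components: vₓ = 14.50 cos 33.6° = 12.08 m/s, v_y0 = 14.50 sin 33.6° = 8.024 m/s.
Peak height H = v_y0² / (2g) = 64.387 / 19.62 = 3.282 m.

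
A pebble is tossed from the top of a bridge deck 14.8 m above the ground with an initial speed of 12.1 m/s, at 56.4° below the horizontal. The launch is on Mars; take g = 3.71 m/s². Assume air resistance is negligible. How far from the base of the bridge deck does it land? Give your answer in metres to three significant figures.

Horizontal component vₓ = 12.10 cos 56.4° = 6.696 m/s; vertical v_y0 = −10.08 m/s (downward).
The projectile lands when y = 14.8 + (−10.08) t − ½·3.71·t² = 0. Positive root: t = (−10.08 + √(10.08² + 2·3.71·14.8)) / 3.71 = (−10.08 + 14.54) / 3.71 = 1.202 s.
Horizontal distance: R = vₓ t = 6.696 × 1.202 = 8.051 m.

8.05 m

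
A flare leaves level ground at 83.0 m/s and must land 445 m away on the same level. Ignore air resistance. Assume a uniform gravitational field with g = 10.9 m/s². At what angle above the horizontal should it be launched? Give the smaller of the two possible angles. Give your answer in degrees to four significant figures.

Level-ground range R = v₀² sin(2θ)/g ⇒ sin(2θ) = gR/v₀² = 10.9 × 445 / 83.0² = 0.7041.
2θ = 44.76° or 180° − 44.76° = 135.2°, so θ = 22.38° or 67.62°.
The smaller angle is 22.38°.

22.38°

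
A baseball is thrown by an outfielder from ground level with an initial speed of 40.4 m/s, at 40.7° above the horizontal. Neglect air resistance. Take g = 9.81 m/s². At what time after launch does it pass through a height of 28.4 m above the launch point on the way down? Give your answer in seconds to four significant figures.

Components: vₓ = 40.40 cos 40.7° = 30.63 m/s, v_y0 = 40.40 sin 40.7° = 26.34 m/s.
Height y(t) = 26.34 t − 4.905 t² = 28.4 gives 4.905 t² − 26.34 t + 28.4 = 0.
Quadratic formula: t = (26.34 ± √136.84) / 9.81 = (26.34 ± 11.70) / 9.81 → t = 1.493 s or 3.878 s.
The descending-branch root is 3.878 s.

3.878 s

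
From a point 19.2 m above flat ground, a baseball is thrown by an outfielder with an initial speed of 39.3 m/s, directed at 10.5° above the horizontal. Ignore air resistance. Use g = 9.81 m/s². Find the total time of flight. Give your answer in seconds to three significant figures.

Horizontal component vₓ = 39.30 cos 10.5° = 38.64 m/s; vertical v_y0 = 39.30 sin 10.5° = 7.162 m/s.
The projectile lands when y = 19.2 + (7.162) t − ½·9.81·t² = 0. Positive root: t = (7.162 + √(7.162² + 2·9.81·19.2)) / 9.81 = (7.162 + 20.69) / 9.81 = 2.839 s.

2.84 s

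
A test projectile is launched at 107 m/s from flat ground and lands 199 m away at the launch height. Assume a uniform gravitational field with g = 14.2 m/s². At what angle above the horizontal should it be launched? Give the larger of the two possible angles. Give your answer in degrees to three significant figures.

From R = (v₀²/g) sin 2θ: sin 2θ = 14.2 × 199 / 11449 = 0.2468.
2θ = 14.29° or 180° − 14.29° = 165.7°, so θ = 7.145° or 82.86°.
The larger angle is 82.86°.

82.9°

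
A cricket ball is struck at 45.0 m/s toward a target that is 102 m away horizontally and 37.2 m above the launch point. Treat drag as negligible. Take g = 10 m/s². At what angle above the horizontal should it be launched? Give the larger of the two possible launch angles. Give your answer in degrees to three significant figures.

72.7°

Trajectory: y = x tanθ − g x² (1 + tan²θ)/(2v₀²). With x = 102, y = 37.2, v₀ = 45.0, g = 10.0:
25.69 tan²θ − 102 tanθ + (62.89) = 0.
tanθ = [102 ± √(102² − 4 × 25.69 × (62.89))] / (2 × 25.69) = (102 ± 62.78) / 51.38, giving tanθ = 0.7633 or 3.207.
θ = 37.35° or 72.68°; the larger is 72.68°.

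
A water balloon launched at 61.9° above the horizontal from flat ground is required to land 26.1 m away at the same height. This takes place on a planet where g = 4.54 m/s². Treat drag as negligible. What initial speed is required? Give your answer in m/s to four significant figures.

Level-ground range: R = v₀² sin(2θ)/g, so v₀ = √(gR / sin 2θ).
v₀ = √(4.54 × 26.1 / sin 123.8°) = √(118.5 / 0.8310) = √142.59 = 11.94 m/s.

11.94 m/s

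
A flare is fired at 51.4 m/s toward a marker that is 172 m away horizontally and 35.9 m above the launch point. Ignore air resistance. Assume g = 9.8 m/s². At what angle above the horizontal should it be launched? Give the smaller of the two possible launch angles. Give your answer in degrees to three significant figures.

33.9°

Trajectory: y = x tanθ − g x² (1 + tan²θ)/(2v₀²). With x = 172, y = 35.9, v₀ = 51.4, g = 9.80:
54.87 tan²θ − 172 tanθ + (90.77) = 0.
tanθ = [172 ± √(172² − 4 × 54.87 × (90.77))] / (2 × 54.87) = (172 ± 98.30) / 109.7, giving tanθ = 0.6716 or 2.463.
θ = 33.89° or 67.90°; the smaller is 33.89°.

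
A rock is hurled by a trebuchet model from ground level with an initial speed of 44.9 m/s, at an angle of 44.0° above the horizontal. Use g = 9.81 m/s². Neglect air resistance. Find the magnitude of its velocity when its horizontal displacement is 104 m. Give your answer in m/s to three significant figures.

vₓ = 44.90 cos 44.0° = 32.30 m/s; v_y0 = 44.90 sin 44.0° = 31.19 m/s.
Time to reach x = 104 m: t = x/vₓ = 104/32.30 = 3.220 s.
Vertical velocity there: v_y = v_y0 − g t = 31.19 − 9.81 × 3.220 = −0.3978 m/s.
Speed: √(vₓ² + v_y²) = √(32.30² + 0.3978²) = 32.30 m/s.

32.3 m/s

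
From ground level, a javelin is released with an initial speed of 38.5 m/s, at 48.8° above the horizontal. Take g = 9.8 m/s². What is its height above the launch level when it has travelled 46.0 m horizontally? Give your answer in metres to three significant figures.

Components: vₓ = 38.50 cos 48.8° = 25.36 m/s, v_y0 = 38.50 sin 48.8° = 28.97 m/s.
Time to reach x = 46.0 m: t = x/vₓ = 46.0/25.36 = 1.814 s.
Height: y = v_y0 t − ½ g t² = 28.97 × 1.814 − 4.900 × 1.814² = 52.55 − 16.12 = 36.42 m.

36.4 m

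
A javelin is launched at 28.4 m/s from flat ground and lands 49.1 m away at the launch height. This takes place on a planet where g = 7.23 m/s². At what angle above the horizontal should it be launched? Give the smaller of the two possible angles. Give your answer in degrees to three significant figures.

From R = (v₀²/g) sin 2θ: sin 2θ = 7.23 × 49.1 / 806.56 = 0.4401.
2θ = 26.11° or 180° − 26.11° = 153.9°, so θ = 13.06° or 76.94°.
The smaller angle is 13.06°.

13.1°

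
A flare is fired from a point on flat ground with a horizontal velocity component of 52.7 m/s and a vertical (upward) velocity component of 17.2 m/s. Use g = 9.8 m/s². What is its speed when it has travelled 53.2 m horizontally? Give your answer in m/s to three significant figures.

x = vₓ t ⇒ t = 53.2/52.70 = 1.009 s.
Vertical velocity there: v_y = v_y0 − g t = 17.20 − 9.80 × 1.009 = 7.307 m/s.
Speed: √(vₓ² + v_y²) = √(52.70² + 7.307²) = 53.20 m/s.

53.2 m/s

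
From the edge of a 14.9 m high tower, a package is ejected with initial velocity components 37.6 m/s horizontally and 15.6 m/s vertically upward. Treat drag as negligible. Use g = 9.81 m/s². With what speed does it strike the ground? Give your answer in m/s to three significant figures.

Vertical motion (up positive, ground at y = 0): 4.905 t² − (15.60) t − 14.9 = 0, so t = (15.60 + √(15.60² + 2·9.81·14.9)) / 9.81 = (15.60 + 23.15) / 9.81 = 3.950 s.
Vertical velocity at impact: v_y = v_y0 − g t = 15.60 − 9.81 × 3.950 = −23.15 m/s.
Speed: |v| = √(vₓ² + v_y²) = √(37.60² + 23.15²) = 44.15 m/s.

44.2 m/s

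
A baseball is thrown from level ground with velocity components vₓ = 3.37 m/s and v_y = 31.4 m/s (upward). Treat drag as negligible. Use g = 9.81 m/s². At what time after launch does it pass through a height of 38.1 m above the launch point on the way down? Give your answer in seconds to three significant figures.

4.77 s

Require v_y0 t − ½ g t² = 38.1, i.e. 4.905 t² − 31.40 t + 38.1 = 0.
t = [31.40 ± √(31.40² − 2·9.81·38.1)] / 9.81 = (31.40 ± 15.44) / 9.81, so t = 1.627 s or t = 4.775 s.
The descending-branch root is 4.775 s.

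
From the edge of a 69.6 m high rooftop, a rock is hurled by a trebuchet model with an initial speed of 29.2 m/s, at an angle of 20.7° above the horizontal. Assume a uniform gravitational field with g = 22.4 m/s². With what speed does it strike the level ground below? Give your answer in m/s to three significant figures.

Resolve: vₓ = 29.20 cos 20.7° = 27.31 m/s and v_y0 = 29.20 sin 20.7° = 10.32 m/s.
With up positive and y = 0 at the ground: y(t) = 69.6 + (10.32) t − 11.20 t². Setting y = 0 and taking the positive root: t = [10.32 + √(10.32² + 2·22.4·69.6)] / 22.4 = (10.32 + 56.79) / 22.4 = 2.996 s.
Vertical velocity at impact: v_y = v_y0 − g t = 10.32 − 22.4 × 2.996 = −56.79 m/s.
Speed: |v| = √(vₓ² + v_y²) = √(27.31² + 56.79²) = 63.01 m/s.

63.0 m/s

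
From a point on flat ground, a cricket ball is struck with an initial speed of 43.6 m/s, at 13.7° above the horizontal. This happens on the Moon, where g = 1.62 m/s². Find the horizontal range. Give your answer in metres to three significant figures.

540 m

Resolve: vₓ = 43.60 cos 13.7° = 42.36 m/s and v_y0 = 43.60 sin 13.7° = 10.33 m/s.
Flight time T = 2 v_y0 / g = 12.75 s.
Horizontal distance R = vₓ T = 42.36 × 12.75 = 540.0 m.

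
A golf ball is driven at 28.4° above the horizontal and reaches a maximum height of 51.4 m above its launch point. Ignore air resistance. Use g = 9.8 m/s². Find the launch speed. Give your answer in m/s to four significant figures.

66.73 m/s

At the peak v_y = 0, so v_y0 = √(2gH) = √(2 × 9.80 × 51.4) = 31.74 m/s.
v_y0 = v₀ sin θ ⇒ v₀ = 31.74 / sin 28.4° = 66.73 m/s.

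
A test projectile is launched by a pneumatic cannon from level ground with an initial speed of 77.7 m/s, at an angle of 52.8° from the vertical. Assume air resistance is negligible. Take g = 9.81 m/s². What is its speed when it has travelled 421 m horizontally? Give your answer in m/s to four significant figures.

vₓ = 77.70 sin 52.8° = 61.89 m/s; v_y0 = 77.70 cos 52.8° = 46.98 m/s.
Time to reach x = 421 m: t = x/vₓ = 421/61.89 = 6.802 s.
Vertical velocity there: v_y = v_y0 − g t = 46.98 − 9.81 × 6.802 = −19.75 m/s.
Speed: √(vₓ² + v_y²) = √(61.89² + 19.75²) = 64.97 m/s.

64.97 m/s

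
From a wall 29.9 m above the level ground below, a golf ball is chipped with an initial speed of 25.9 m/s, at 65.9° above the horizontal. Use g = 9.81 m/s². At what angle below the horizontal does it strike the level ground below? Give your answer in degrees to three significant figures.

72.6°

Horizontal component vₓ = 25.90 cos 65.9° = 10.58 m/s; vertical v_y0 = 25.90 sin 65.9° = 23.64 m/s.
Vertical motion (up positive, ground at y = 0): 4.905 t² − (23.64) t − 29.9 = 0, so t = (23.64 + √(23.64² + 2·9.81·29.9)) / 9.81 = (23.64 + 33.85) / 9.81 = 5.860 s.
At impact: v_y = v_y0 − g t = −33.85 m/s; vₓ = 10.58 m/s.
Angle below horizontal: arctan(|v_y|/vₓ) = arctan(33.85/10.58) = 72.65°.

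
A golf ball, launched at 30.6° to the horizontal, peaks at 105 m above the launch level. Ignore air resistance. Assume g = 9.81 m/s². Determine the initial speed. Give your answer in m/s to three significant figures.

At the peak v_y = 0, so v_y0 = √(2gH) = √(2 × 9.81 × 105) = 45.39 m/s.
v_y0 = v₀ sin θ ⇒ v₀ = 45.39 / sin 30.6° = 89.16 m/s.

89.2 m/s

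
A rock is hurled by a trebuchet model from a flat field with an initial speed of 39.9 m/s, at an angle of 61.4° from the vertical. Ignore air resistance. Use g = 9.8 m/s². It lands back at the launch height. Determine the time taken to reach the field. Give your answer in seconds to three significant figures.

3.90 s

Resolve: vₓ = 39.90 sin 61.4° = 35.03 m/s and v_y0 = 39.90 cos 61.4° = 19.10 m/s.
It returns to y = 0 when t = 2 v_y0 / g = 2(19.10)/9.80 = 3.898 s.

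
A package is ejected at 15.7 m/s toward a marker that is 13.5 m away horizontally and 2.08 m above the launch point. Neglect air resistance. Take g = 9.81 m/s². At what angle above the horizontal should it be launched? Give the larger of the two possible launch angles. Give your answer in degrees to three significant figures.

Trajectory: y = x tanθ − g x² (1 + tan²θ)/(2v₀²). With x = 13.5, y = 2.08, v₀ = 15.7, g = 9.81:
3.627 tan²θ − 13.5 tanθ + (5.707) = 0.
tanθ = [13.5 ± √(13.5² − 4 × 3.627 × (5.707))] / (2 × 3.627) = (13.5 ± 9.973) / 7.253, giving tanθ = 0.4862 or 3.236.
θ = 25.93° or 72.83°; the larger is 72.83°.

72.8°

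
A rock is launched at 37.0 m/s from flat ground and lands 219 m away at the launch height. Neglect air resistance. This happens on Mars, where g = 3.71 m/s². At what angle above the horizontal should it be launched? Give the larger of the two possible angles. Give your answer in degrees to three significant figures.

R = v₀² sin 2θ / g gives sin 2θ = gR/v₀² = 3.71·219/37.0² = 0.5935.
2θ = 36.41° or 180° − 36.41° = 143.6°, so θ = 18.20° or 71.80°.
The larger angle is 71.80°.

71.8°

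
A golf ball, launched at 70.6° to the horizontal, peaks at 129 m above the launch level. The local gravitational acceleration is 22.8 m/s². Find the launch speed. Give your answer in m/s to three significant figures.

At the peak v_y = 0, so v_y0 = √(2gH) = √(2 × 22.8 × 129) = 76.70 m/s.
v_y0 = v₀ sin θ ⇒ v₀ = 76.70 / sin 70.6° = 81.31 m/s.

81.3 m/s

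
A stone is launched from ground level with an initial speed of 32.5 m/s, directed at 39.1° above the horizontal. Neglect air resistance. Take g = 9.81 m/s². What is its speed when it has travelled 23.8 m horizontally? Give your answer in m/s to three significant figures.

27.6 m/s

vₓ = 32.50 cos 39.1° = 25.22 m/s; v_y0 = 32.50 sin 39.1° = 20.50 m/s.
x = vₓ t ⇒ t = 23.8/25.22 = 0.9436 s.
Vertical velocity there: v_y = v_y0 − g t = 20.50 − 9.81 × 0.9436 = 11.24 m/s.
Speed: √(vₓ² + v_y²) = √(25.22² + 11.24²) = 27.61 m/s.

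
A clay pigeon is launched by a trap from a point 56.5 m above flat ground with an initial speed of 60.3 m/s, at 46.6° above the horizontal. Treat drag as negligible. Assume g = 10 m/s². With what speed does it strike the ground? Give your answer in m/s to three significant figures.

Components: vₓ = 60.30 cos 46.6° = 41.43 m/s, v_y0 = 60.30 sin 46.6° = 43.81 m/s.
With up positive and y = 0 at the ground: y(t) = 56.5 + (43.81) t − 5.000 t². Setting y = 0 and taking the positive root: t = [43.81 + √(43.81² + 2·10.0·56.5)] / 10.0 = (43.81 + 55.22) / 10.0 = 9.904 s.
Vertical velocity at impact: v_y = v_y0 − g t = 43.81 − 10.0 × 9.904 = −55.22 m/s.
Speed: |v| = √(vₓ² + v_y²) = √(41.43² + 55.22²) = 69.04 m/s.

69.0 m/s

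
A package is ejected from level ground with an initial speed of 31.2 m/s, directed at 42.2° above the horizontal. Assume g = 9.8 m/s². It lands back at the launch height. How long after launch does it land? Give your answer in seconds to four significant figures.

4.277 s

Resolve: vₓ = 31.20 cos 42.2° = 23.11 m/s and v_y0 = 31.20 sin 42.2° = 20.96 m/s.
It returns to y = 0 when t = 2 v_y0 / g = 2(20.96)/9.80 = 4.277 s.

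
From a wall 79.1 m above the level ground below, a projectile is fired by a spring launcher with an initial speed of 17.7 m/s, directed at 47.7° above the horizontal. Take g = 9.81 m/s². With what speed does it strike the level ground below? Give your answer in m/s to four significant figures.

Resolve: vₓ = 17.70 cos 47.7° = 11.91 m/s and v_y0 = 17.70 sin 47.7° = 13.09 m/s.
The projectile lands when y = 79.1 + (13.09) t − ½·9.81·t² = 0. Positive root: t = (13.09 + √(13.09² + 2·9.81·79.1)) / 9.81 = (13.09 + 41.51) / 9.81 = 5.566 s.
Vertical velocity at impact: v_y = v_y0 − g t = 13.09 − 9.81 × 5.566 = −41.51 m/s.
Speed: |v| = √(vₓ² + v_y²) = √(11.91² + 41.51²) = 43.19 m/s.

43.19 m/s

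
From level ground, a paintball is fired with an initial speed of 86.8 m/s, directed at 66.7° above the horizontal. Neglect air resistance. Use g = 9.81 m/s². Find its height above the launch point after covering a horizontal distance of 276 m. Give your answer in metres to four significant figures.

Components: vₓ = 86.80 cos 66.7° = 34.33 m/s, v_y0 = 86.80 sin 66.7° = 79.72 m/s.
Time to reach x = 276 m: t = x/vₓ = 276/34.33 = 8.039 s.
Height: y = v_y0 t − ½ g t² = 79.72 × 8.039 − 4.905 × 8.039² = 640.9 − 317.0 = 323.9 m.

323.9 m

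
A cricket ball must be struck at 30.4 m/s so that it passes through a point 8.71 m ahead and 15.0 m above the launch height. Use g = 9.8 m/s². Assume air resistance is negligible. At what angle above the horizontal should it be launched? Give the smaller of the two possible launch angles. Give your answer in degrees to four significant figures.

Trajectory: y = x tanθ − g x² (1 + tan²θ)/(2v₀²). With x = 8.71, y = 15.0, v₀ = 30.4, g = 9.80:
0.4022 tan²θ − 8.71 tanθ + (15.40) = 0.
tanθ = [8.71 ± √(8.71² − 4 × 0.4022 × (15.40))] / (2 × 0.4022) = (8.71 ± 7.147) / 0.8045, giving tanθ = 1.943 or 19.71.
θ = 62.76° or 87.10°; the smaller is 62.76°.

62.76°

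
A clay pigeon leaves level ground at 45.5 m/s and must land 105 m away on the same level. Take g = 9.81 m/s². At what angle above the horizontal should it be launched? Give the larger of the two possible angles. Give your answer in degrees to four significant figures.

R = v₀² sin 2θ / g gives sin 2θ = gR/v₀² = 9.81·105/45.5² = 0.4975.
2θ = 29.84° or 180° − 29.84° = 150.2°, so θ = 14.92° or 75.08°.
The larger angle is 75.08°.

75.08°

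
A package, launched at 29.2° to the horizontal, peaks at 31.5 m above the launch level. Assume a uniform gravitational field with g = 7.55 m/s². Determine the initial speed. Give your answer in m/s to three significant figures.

44.7 m/s

At the peak v_y = 0, so v_y0 = √(2gH) = √(2 × 7.55 × 31.5) = 21.81 m/s.
v_y0 = v₀ sin θ ⇒ v₀ = 21.81 / sin 29.2° = 44.70 m/s.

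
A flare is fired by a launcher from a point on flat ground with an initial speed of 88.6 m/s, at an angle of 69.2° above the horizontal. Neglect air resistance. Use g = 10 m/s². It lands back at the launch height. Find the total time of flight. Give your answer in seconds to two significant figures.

17 s

Components: vₓ = 88.60 cos 69.2° = 31.46 m/s, v_y0 = 88.60 sin 69.2° = 82.83 m/s.
Landing at launch height ⇒ T = 2 v_y0 / g = 2 × 82.83 / 10.0 = 16.57 s.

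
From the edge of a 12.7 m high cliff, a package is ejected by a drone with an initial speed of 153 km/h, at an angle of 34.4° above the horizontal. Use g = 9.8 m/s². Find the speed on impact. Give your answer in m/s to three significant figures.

45.3 m/s

Convert: 153 km/h = 153/3.6 = 42.50 m/s.
Resolve: vₓ = 42.50 cos 34.4° = 35.07 m/s and v_y0 = 42.50 sin 34.4° = 24.01 m/s.
The projectile lands when y = 12.7 + (24.01) t − ½·9.80·t² = 0. Positive root: t = (24.01 + √(24.01² + 2·9.80·12.7)) / 9.80 = (24.01 + 28.73) / 9.80 = 5.382 s.
Vertical velocity at impact: v_y = v_y0 − g t = 24.01 − 9.80 × 5.382 = −28.73 m/s.
Speed: |v| = √(vₓ² + v_y²) = √(35.07² + 28.73²) = 45.33 m/s.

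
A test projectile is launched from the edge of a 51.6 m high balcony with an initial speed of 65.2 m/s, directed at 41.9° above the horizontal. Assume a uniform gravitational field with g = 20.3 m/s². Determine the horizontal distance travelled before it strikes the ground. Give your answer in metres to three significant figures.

Components: vₓ = 65.20 cos 41.9° = 48.53 m/s, v_y0 = 65.20 sin 41.9° = 43.54 m/s.
With up positive and y = 0 at the ground: y(t) = 51.6 + (43.54) t − 10.15 t². Setting y = 0 and taking the positive root: t = [43.54 + √(43.54² + 2·20.3·51.6)] / 20.3 = (43.54 + 63.17) / 20.3 = 5.257 s.
Horizontal distance: R = vₓ t = 48.53 × 5.257 = 255.1 m.

255 m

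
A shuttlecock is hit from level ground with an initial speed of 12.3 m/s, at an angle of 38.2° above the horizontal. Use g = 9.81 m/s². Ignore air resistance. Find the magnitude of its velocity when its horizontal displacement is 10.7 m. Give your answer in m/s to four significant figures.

Horizontal component vₓ = 12.30 cos 38.2° = 9.666 m/s; vertical v_y0 = 12.30 sin 38.2° = 7.606 m/s.
x = vₓ t ⇒ t = 10.7/9.666 = 1.107 s.
Vertical velocity there: v_y = v_y0 − g t = 7.606 − 9.81 × 1.107 = −3.253 m/s.
Speed: √(vₓ² + v_y²) = √(9.666² + 3.253²) = 10.20 m/s.

10.20 m/s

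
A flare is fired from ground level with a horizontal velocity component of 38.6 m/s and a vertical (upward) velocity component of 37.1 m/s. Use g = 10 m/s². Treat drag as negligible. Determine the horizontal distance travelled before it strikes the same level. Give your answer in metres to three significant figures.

Time aloft: T = 2 v_y0 / g = 2 × 37.10 / 10.0 = 7.420 s.
Horizontal distance R = vₓ T = 38.60 × 7.420 = 286.4 m.

286 m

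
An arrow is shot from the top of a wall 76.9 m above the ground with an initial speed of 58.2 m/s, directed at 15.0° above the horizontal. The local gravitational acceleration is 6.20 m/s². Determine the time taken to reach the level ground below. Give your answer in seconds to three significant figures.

7.97 s

vₓ = 58.20 cos 15.0° = 56.22 m/s; v_y0 = 58.20 sin 15.0° = 15.06 m/s.
Vertical motion (up positive, ground at y = 0): 3.100 t² − (15.06) t − 76.9 = 0, so t = (15.06 + √(15.06² + 2·6.20·76.9)) / 6.20 = (15.06 + 34.36) / 6.20 = 7.971 s.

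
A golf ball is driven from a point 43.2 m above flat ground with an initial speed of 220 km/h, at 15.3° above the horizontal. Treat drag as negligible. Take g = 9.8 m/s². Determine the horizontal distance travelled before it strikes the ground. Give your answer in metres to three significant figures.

297 m

Convert: 220 km/h = 220/3.6 = 61.11 m/s.
Resolve: vₓ = 61.11 cos 15.3° = 58.95 m/s and v_y0 = 61.11 sin 15.3° = 16.13 m/s.
Vertical motion (up positive, ground at y = 0): 4.900 t² − (16.13) t − 43.2 = 0, so t = (16.13 + √(16.13² + 2·9.80·43.2)) / 9.80 = (16.13 + 33.27) / 9.80 = 5.040 s.
Horizontal distance: R = vₓ t = 58.95 × 5.040 = 297.1 m.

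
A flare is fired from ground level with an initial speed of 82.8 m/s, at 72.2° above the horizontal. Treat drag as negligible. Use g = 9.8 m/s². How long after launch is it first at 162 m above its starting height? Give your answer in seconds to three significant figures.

2.42 s

Resolve: vₓ = 82.80 cos 72.2° = 25.31 m/s and v_y0 = 82.80 sin 72.2° = 78.84 m/s.
Require v_y0 t − ½ g t² = 162, i.e. 4.900 t² − 78.84 t + 162 = 0.
Quadratic formula: t = (78.84 ± √3040.0) / 9.80 = (78.84 ± 55.14) / 9.80 → t = 2.418 s or 13.67 s.
The first (ascending) time is 2.418 s.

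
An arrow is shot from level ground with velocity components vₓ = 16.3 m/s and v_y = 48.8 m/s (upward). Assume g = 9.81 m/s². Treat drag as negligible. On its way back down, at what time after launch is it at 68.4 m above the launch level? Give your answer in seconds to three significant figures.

8.26 s

Set y = v_y0 t − ½ g t² = 68.4: 4.905 t² − 48.80 t + 68.4 = 0.
t = [48.80 ± √(48.80² − 2·9.81·68.4)] / 9.81 = (48.80 ± 32.24) / 9.81, so t = 1.688 s or t = 8.261 s.
The descending-branch root is 8.261 s.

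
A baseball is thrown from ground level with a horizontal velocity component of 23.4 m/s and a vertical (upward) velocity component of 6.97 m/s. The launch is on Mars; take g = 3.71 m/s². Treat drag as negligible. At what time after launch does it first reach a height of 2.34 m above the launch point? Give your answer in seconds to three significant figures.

0.373 s

Set y = v_y0 t − ½ g t² = 2.34: 1.855 t² − 6.970 t + 2.34 = 0.
t = [6.970 ± √(6.970² − 2·3.71·2.34)] / 3.71 = (6.970 ± 5.587) / 3.71, so t = 0.3727 s or t = 3.385 s.
The first (ascending) time is 0.3727 s.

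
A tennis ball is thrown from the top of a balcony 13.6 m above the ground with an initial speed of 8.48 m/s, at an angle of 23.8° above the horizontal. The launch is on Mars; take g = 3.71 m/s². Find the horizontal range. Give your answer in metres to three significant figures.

vₓ = 8.480 cos 23.8° = 7.759 m/s; v_y0 = 8.480 sin 23.8° = 3.422 m/s.
With up positive and y = 0 at the ground: y(t) = 13.6 + (3.422) t − 1.855 t². Setting y = 0 and taking the positive root: t = [3.422 + √(3.422² + 2·3.71·13.6)] / 3.71 = (3.422 + 10.61) / 3.71 = 3.783 s.
Horizontal distance: R = vₓ t = 7.759 × 3.783 = 29.35 m.

29.4 m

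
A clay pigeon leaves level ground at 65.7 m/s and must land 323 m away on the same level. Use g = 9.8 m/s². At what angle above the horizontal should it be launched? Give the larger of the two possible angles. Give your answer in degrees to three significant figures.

Level-ground range R = v₀² sin(2θ)/g ⇒ sin(2θ) = gR/v₀² = 9.80 × 323 / 65.7² = 0.7333.
2θ = 47.17° or 180° − 47.17° = 132.8°, so θ = 23.58° or 66.42°.
The larger angle is 66.42°.

66.4°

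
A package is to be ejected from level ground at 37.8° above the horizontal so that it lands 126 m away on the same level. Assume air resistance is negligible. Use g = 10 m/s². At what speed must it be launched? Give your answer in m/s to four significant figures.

36.07 m/s

On level ground R = v₀² sin 2θ / g ⇒ v₀ = √(gR / sin 2θ).
v₀ = √(10.0 × 126 / sin 75.60°) = √(1260 / 0.9686) = √1300.9 = 36.07 m/s.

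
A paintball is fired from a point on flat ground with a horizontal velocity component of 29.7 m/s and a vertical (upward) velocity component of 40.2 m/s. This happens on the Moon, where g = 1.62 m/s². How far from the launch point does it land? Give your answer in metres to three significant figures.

Flight time T = 2 v_y0 / g = 49.63 s.
Range: R = vₓ T = 29.70 × 49.63 = 1474 m.

1470 m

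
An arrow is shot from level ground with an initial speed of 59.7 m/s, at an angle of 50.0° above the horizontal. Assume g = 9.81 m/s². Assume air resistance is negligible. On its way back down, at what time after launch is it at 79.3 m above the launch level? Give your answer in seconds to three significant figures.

7.02 s

Horizontal component vₓ = 59.70 cos 50.0° = 38.37 m/s; vertical v_y0 = 59.70 sin 50.0° = 45.73 m/s.
Height y(t) = 45.73 t − 4.905 t² = 79.3 gives 4.905 t² − 45.73 t + 79.3 = 0.
Quadratic formula: t = (45.73 ± √535.63) / 9.81 = (45.73 ± 23.14) / 9.81 → t = 2.303 s or 7.021 s.
The descending-branch root is 7.021 s.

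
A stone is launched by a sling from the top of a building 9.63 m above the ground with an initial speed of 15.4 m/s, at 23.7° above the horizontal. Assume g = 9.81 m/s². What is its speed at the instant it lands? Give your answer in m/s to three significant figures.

vₓ = 15.40 cos 23.7° = 14.10 m/s; v_y0 = 15.40 sin 23.7° = 6.190 m/s.
The projectile lands when y = 9.63 + (6.190) t − ½·9.81·t² = 0. Positive root: t = (6.190 + √(6.190² + 2·9.81·9.63)) / 9.81 = (6.190 + 15.08) / 9.81 = 2.168 s.
Vertical velocity at impact: v_y = v_y0 − g t = 6.190 − 9.81 × 2.168 = −15.08 m/s.
Speed: |v| = √(vₓ² + v_y²) = √(14.10² + 15.08²) = 20.64 m/s.

20.6 m/s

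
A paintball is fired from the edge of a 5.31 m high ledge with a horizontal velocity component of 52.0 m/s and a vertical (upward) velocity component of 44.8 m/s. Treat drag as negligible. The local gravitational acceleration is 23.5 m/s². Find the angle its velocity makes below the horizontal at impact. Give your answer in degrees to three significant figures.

42.4°

Vertical motion (up positive, ground at y = 0): 11.75 t² − (44.80) t − 5.31 = 0, so t = (44.80 + √(44.80² + 2·23.5·5.31)) / 23.5 = (44.80 + 47.50) / 23.5 = 3.928 s.
At impact: v_y = v_y0 − g t = −47.50 m/s; vₓ = 52.00 m/s.
Angle below horizontal: arctan(|v_y|/vₓ) = arctan(47.50/52.00) = 42.41°.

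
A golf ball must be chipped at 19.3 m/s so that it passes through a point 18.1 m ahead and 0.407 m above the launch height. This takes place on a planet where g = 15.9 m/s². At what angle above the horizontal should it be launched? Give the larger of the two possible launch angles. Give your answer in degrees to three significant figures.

Trajectory: y = x tanθ − g x² (1 + tan²θ)/(2v₀²). With x = 18.1, y = 0.407, v₀ = 19.3, g = 15.9:
6.992 tan²θ − 18.1 tanθ + (7.399) = 0.
tanθ = [18.1 ± √(18.1² − 4 × 6.992 × (7.399))] / (2 × 6.992) = (18.1 ± 10.98) / 13.98, giving tanθ = 0.5088 or 2.080.
θ = 26.97° or 64.32°; the larger is 64.32°.

64.3°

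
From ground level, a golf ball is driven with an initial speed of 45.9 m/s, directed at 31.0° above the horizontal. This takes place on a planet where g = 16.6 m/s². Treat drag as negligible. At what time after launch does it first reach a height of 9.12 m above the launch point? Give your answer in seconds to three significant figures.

0.460 s

vₓ = 45.90 cos 31.0° = 39.34 m/s; v_y0 = 45.90 sin 31.0° = 23.64 m/s.
Height y(t) = 23.64 t − 8.300 t² = 9.12 gives 8.300 t² − 23.64 t + 9.12 = 0.
t = [23.64 ± √(23.64² − 2·16.6·9.12)] / 16.6 = (23.64 ± 16.00) / 16.6, so t = 0.4601 s or t = 2.388 s.
The first (ascending) time is 0.4601 s.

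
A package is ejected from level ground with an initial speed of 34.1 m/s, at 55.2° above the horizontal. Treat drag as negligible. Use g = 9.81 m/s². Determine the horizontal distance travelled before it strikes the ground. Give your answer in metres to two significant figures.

110 m

Components: vₓ = 34.10 cos 55.2° = 19.46 m/s, v_y0 = 34.10 sin 55.2° = 28.00 m/s.
Flight time T = 2 v_y0 / g = 5.709 s.
Range: R = vₓ T = 19.46 × 5.709 = 111.1 m.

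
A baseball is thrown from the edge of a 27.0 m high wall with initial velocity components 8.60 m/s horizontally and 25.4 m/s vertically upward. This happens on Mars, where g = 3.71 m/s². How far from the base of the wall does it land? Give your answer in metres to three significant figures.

With up positive and y = 0 at the ground: y(t) = 27.0 + (25.40) t − 1.855 t². Setting y = 0 and taking the positive root: t = [25.40 + √(25.40² + 2·3.71·27.0)] / 3.71 = (25.40 + 29.08) / 3.71 = 14.68 s.
Horizontal distance: R = vₓ t = 8.600 × 14.68 = 126.3 m.

126 m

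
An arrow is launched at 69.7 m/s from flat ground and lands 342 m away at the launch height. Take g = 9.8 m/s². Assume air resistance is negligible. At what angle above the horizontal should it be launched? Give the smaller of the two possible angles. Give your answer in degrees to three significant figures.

21.8°

From R = (v₀²/g) sin 2θ: sin 2θ = 9.80 × 342 / 4858.1 = 0.6899.
2θ = 43.62° or 180° − 43.62° = 136.4°, so θ = 21.81° or 68.19°.
The smaller angle is 21.81°.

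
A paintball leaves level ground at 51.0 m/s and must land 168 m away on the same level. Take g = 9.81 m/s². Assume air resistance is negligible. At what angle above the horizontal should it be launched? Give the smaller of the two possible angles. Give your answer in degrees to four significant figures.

Level-ground range R = v₀² sin(2θ)/g ⇒ sin(2θ) = gR/v₀² = 9.81 × 168 / 51.0² = 0.6336.
2θ = 39.32° or 180° − 39.32° = 140.7°, so θ = 19.66° or 70.34°.
The smaller angle is 19.66°.

19.66°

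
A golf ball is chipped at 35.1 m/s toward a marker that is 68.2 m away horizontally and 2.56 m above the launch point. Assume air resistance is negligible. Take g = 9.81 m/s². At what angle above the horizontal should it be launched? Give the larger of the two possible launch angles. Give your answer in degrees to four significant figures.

Trajectory: y = x tanθ − g x² (1 + tan²θ)/(2v₀²). With x = 68.2, y = 2.56, v₀ = 35.1, g = 9.81:
18.52 tan²θ − 68.2 tanθ + (21.08) = 0.
tanθ = [68.2 ± √(68.2² − 4 × 18.52 × (21.08))] / (2 × 18.52) = (68.2 ± 55.59) / 37.04, giving tanθ = 0.3406 or 3.342.
θ = 18.81° or 73.34°; the larger is 73.34°.

73.34°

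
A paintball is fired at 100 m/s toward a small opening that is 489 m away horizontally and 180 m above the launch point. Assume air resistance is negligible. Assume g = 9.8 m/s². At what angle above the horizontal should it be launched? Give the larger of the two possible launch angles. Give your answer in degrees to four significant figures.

73.77°

Trajectory: y = x tanθ − g x² (1 + tan²θ)/(2v₀²). With x = 489, y = 180, v₀ = 100, g = 9.80:
117.2 tan²θ − 489 tanθ + (297.2) = 0.
tanθ = [489 ± √(489² − 4 × 117.2 × (297.2))] / (2 × 117.2) = (489 ± 316.0) / 234.3, giving tanθ = 0.7383 or 3.435.
θ = 36.44° or 73.77°; the larger is 73.77°.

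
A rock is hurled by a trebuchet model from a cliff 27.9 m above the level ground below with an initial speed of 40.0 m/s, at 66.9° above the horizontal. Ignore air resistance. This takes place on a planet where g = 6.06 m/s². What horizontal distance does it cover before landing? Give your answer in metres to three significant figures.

Components: vₓ = 40.00 cos 66.9° = 15.69 m/s, v_y0 = 40.00 sin 66.9° = 36.79 m/s.
The projectile lands when y = 27.9 + (36.79) t − ½·6.06·t² = 0. Positive root: t = (36.79 + √(36.79² + 2·6.06·27.9)) / 6.06 = (36.79 + 41.13) / 6.06 = 12.86 s.
Horizontal distance: R = vₓ t = 15.69 × 12.86 = 201.8 m.

202 m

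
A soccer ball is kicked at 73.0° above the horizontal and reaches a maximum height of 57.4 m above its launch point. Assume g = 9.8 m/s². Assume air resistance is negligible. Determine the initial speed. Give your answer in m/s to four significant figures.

At the peak v_y = 0, so v_y0 = √(2gH) = √(2 × 9.80 × 57.4) = 33.54 m/s.
v_y0 = v₀ sin θ ⇒ v₀ = 33.54 / sin 73.0° = 35.07 m/s.

35.07 m/s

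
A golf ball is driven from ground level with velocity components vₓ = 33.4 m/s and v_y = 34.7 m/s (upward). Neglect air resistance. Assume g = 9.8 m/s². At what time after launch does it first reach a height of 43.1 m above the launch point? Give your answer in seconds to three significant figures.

Require v_y0 t − ½ g t² = 43.1, i.e. 4.900 t² − 34.70 t + 43.1 = 0.
t = [34.70 ± √(34.70² − 2·9.80·43.1)] / 9.80 = (34.70 ± 18.96) / 9.80, so t = 1.607 s or t = 5.475 s.
The first (ascending) time is 1.607 s.

1.61 s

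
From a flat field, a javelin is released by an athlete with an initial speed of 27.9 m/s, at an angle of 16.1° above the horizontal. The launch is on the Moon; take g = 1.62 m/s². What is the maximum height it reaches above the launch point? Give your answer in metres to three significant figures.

18.5 m

Horizontal component vₓ = 27.90 cos 16.1° = 26.81 m/s; vertical v_y0 = 27.90 sin 16.1° = 7.737 m/s.
Maximum height: H = v_y0² / (2g) = 7.737² / (2 × 1.62) = 18.48 m.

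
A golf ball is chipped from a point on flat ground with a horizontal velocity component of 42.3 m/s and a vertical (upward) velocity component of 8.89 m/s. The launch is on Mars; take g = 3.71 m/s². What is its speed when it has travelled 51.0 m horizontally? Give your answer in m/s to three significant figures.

42.5 m/s

x = vₓ t ⇒ t = 51.0/42.30 = 1.206 s.
Vertical velocity there: v_y = v_y0 − g t = 8.890 − 3.71 × 1.206 = 4.417 m/s.
Speed: √(vₓ² + v_y²) = √(42.30² + 4.417²) = 42.53 m/s.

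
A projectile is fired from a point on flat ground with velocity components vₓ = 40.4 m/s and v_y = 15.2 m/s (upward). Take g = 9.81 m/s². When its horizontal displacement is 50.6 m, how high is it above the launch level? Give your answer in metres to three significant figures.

Time to reach x = 50.6 m: t = x/vₓ = 50.6/40.40 = 1.252 s.
Height: y = v_y0 t − ½ g t² = 15.20 × 1.252 − 4.905 × 1.252² = 19.04 − 7.694 = 11.34 m.

11.3 m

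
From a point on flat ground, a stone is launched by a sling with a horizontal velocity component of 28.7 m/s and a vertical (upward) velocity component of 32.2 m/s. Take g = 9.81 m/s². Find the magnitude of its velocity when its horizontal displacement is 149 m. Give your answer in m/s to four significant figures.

34.27 m/s

x = vₓ t ⇒ t = 149/28.70 = 5.192 s.
Vertical velocity there: v_y = v_y0 − g t = 32.20 − 9.81 × 5.192 = −18.73 m/s.
Speed: √(vₓ² + v_y²) = √(28.70² + 18.73²) = 34.27 m/s.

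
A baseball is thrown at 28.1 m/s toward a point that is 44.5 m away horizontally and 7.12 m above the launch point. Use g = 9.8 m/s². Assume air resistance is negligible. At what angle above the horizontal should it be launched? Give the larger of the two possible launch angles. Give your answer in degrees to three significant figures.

72.2°

Trajectory: y = x tanθ − g x² (1 + tan²θ)/(2v₀²). With x = 44.5, y = 7.12, v₀ = 28.1, g = 9.80:
12.29 tan²θ − 44.5 tanθ + (19.41) = 0.
tanθ = [44.5 ± √(44.5² − 4 × 12.29 × (19.41))] / (2 × 12.29) = (44.5 ± 32.03) / 24.58, giving tanθ = 0.5072 or 3.114.
θ = 26.89° or 72.20°; the larger is 72.20°.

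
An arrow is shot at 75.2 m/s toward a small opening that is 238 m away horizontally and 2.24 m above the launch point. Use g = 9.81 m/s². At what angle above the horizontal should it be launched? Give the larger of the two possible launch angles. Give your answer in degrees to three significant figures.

Trajectory: y = x tanθ − g x² (1 + tan²θ)/(2v₀²). With x = 238, y = 2.24, v₀ = 75.2, g = 9.81:
49.13 tan²θ − 238 tanθ + (51.37) = 0.
tanθ = [238 ± √(238² − 4 × 49.13 × (51.37))] / (2 × 49.13) = (238 ± 215.8) / 98.26, giving tanθ = 0.2264 or 4.618.
θ = 12.76° or 77.78°; the larger is 77.78°.

77.8°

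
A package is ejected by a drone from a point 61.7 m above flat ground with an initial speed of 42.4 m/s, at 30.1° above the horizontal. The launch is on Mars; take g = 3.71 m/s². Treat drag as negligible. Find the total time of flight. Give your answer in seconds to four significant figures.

Horizontal component vₓ = 42.40 cos 30.1° = 36.68 m/s; vertical v_y0 = 42.40 sin 30.1° = 21.26 m/s.
The projectile lands when y = 61.7 + (21.26) t − ½·3.71·t² = 0. Positive root: t = (21.26 + √(21.26² + 2·3.71·61.7)) / 3.71 = (21.26 + 30.17) / 3.71 = 13.86 s.

13.86 s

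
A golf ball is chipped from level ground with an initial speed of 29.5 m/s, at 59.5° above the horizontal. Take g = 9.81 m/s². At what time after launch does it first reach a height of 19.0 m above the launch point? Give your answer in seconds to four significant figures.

vₓ = 29.50 cos 59.5° = 14.97 m/s; v_y0 = 29.50 sin 59.5° = 25.42 m/s.
Require v_y0 t − ½ g t² = 19.0, i.e. 4.905 t² − 25.42 t + 19.0 = 0.
t = [25.42 ± √(25.42² − 2·9.81·19.0)] / 9.81 = (25.42 ± 16.53) / 9.81, so t = 0.9058 s or t = 4.276 s.
The first (ascending) time is 0.9058 s.

0.9058 s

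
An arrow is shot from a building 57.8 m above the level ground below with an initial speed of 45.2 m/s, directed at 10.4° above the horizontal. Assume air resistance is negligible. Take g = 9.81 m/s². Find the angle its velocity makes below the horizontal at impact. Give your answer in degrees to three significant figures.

37.9°

Resolve: vₓ = 45.20 cos 10.4° = 44.46 m/s and v_y0 = 45.20 sin 10.4° = 8.159 m/s.
The projectile lands when y = 57.8 + (8.159) t − ½·9.81·t² = 0. Positive root: t = (8.159 + √(8.159² + 2·9.81·57.8)) / 9.81 = (8.159 + 34.65) / 9.81 = 4.364 s.
At impact: v_y = v_y0 − g t = −34.65 m/s; vₓ = 44.46 m/s.
Angle below horizontal: arctan(|v_y|/vₓ) = arctan(34.65/44.46) = 37.93°.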